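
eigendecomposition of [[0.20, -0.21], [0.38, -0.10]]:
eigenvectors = [[(0.32+0.51j), 0.32-0.51j],[0.80+0.00j, 0.80-0.00j]]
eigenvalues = [(0.05+0.24j), (0.05-0.24j)]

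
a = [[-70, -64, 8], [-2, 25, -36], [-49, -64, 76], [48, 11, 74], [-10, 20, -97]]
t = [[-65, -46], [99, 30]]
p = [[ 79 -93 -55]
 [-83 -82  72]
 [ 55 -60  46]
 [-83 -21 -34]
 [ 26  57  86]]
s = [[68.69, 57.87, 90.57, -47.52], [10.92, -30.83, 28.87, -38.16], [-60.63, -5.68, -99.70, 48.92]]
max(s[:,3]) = 48.92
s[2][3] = 48.92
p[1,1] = -82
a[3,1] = 11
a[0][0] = -70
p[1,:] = [-83, -82, 72]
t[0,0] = -65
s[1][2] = 28.87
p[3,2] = -34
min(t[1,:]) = 30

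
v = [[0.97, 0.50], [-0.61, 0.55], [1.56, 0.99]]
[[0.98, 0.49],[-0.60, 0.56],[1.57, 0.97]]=v @ [[1.00, -0.01], [0.01, 1.0]]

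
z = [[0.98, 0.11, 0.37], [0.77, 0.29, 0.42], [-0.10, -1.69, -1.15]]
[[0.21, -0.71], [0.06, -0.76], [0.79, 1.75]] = z@ [[0.18, -0.51], [-0.67, -0.79], [0.28, -0.32]]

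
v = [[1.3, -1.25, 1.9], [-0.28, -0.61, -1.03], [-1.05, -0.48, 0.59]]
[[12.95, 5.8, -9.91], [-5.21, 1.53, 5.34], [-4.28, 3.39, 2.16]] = v @ [[5.68, -0.85, -3.53],[0.47, -3.91, -1.14],[3.24, 1.06, -3.55]]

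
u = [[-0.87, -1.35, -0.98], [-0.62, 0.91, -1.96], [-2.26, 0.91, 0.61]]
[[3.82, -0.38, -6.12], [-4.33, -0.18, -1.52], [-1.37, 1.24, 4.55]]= u@[[-0.44, -0.35, -0.19], [-3.18, 0.27, 3.03], [0.87, 0.33, 2.24]]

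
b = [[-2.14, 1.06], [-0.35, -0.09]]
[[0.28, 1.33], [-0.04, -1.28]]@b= [[-1.06, 0.18], [0.53, 0.07]]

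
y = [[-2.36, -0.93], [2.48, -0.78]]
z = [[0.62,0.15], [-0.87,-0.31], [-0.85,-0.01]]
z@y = [[-1.09, -0.69], [1.28, 1.05], [1.98, 0.8]]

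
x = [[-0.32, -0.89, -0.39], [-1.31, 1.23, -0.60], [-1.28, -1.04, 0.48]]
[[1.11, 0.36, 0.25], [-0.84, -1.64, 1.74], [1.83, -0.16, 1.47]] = x@[[-0.47,  0.65,  -1.23], [-1.13,  -0.64,  0.13], [0.11,  0.01,  0.06]]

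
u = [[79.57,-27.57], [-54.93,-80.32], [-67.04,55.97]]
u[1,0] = -54.93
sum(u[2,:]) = -11.070000000000007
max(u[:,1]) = 55.97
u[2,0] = -67.04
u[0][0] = 79.57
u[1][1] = -80.32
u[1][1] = -80.32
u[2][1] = 55.97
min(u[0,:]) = -27.57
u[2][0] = -67.04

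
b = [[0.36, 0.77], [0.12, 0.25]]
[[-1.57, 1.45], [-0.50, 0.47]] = b @ [[2.2, -2.04], [-3.07, 2.84]]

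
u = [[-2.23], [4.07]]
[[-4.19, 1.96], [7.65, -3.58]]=u @ [[1.88, -0.88]]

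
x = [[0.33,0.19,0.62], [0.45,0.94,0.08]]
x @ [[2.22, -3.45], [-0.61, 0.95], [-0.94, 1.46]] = [[0.03,  -0.05], [0.35,  -0.54]]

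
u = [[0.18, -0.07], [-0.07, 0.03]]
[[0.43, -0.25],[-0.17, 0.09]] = u @ [[1.37, -1.59], [-2.55, -0.58]]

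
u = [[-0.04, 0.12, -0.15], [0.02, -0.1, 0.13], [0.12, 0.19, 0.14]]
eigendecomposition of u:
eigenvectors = [[0.39, -0.9, 0.80], [-0.38, 0.3, -0.59], [-0.84, 0.30, 0.06]]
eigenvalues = [0.17, -0.03, -0.14]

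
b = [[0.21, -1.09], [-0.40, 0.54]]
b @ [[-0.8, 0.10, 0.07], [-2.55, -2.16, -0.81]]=[[2.61,2.38,0.90], [-1.06,-1.21,-0.47]]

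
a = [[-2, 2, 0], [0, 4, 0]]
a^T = [[-2, 0], [2, 4], [0, 0]]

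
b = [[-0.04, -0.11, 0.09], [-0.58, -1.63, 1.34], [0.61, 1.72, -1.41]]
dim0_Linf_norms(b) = [0.61, 1.72, 1.41]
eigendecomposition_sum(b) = [[-0.04, -0.11, 0.09], [-0.58, -1.63, 1.34], [0.61, 1.72, -1.41]] + [[-0.00, -0.0, -0.00], [0.0, 0.00, 0.00], [-0.0, -0.0, -0.0]] + [[0.0,-0.00,-0.0], [-0.00,0.0,0.00], [-0.0,0.00,0.00]]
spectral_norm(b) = 3.18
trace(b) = -3.08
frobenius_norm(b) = 3.18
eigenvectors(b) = [[0.05, 0.93, -0.07],  [0.69, -0.02, 0.65],  [-0.72, 0.38, 0.76]]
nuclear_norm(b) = 3.19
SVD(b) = [[-0.05, 0.08, -1.00], [-0.69, 0.72, 0.09], [0.72, 0.69, 0.02]] @ diag([3.18265514725351, 0.002302417768639625, 0.0009552660165879743]) @ [[0.26,0.75,-0.61], [-0.4,0.66,0.63], [0.88,0.08,0.47]]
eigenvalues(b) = [-3.08, -0.0, 0.0]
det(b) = 0.00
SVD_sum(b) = [[-0.04, -0.11, 0.09], [-0.58, -1.63, 1.34], [0.61, 1.72, -1.41]] + [[-0.0,0.0,0.0],[-0.00,0.00,0.0],[-0.0,0.00,0.00]] + [[-0.00, -0.00, -0.00], [0.0, 0.0, 0.0], [0.0, 0.0, 0.00]]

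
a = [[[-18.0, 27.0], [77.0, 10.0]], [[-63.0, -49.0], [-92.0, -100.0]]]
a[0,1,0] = 77.0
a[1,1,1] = -100.0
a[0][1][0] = 77.0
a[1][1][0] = -92.0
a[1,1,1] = -100.0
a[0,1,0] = 77.0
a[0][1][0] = 77.0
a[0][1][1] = 10.0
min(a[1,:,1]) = -100.0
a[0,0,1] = 27.0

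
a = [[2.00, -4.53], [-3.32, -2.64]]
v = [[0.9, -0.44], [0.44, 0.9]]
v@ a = [[3.26, -2.92], [-2.11, -4.37]]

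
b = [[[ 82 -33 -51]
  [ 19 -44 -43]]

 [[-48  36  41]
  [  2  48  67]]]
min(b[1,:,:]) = -48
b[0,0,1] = -33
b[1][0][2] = 41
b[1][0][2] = 41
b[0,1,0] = 19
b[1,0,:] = [-48, 36, 41]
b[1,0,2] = 41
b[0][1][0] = 19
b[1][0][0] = -48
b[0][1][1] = -44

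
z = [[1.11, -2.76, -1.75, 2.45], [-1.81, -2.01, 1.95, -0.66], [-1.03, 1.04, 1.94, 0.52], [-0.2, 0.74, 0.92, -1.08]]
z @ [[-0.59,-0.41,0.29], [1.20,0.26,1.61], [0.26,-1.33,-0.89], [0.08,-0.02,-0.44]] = [[-4.23,  1.11,  -3.64], [-0.89,  -2.36,  -5.21], [2.40,  -1.90,  -0.58], [1.16,  -0.93,  0.79]]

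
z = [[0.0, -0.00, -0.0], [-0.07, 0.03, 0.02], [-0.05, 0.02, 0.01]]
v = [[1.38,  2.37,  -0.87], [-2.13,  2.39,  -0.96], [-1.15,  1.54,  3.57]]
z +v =[[1.38,2.37,-0.87], [-2.2,2.42,-0.94], [-1.20,1.56,3.58]]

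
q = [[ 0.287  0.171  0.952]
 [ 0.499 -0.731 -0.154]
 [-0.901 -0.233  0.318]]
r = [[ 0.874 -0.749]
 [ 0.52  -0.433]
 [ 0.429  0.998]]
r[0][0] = 0.874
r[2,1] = 0.998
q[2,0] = -0.901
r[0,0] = 0.874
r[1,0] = 0.52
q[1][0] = 0.499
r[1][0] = 0.52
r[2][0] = 0.429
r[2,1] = 0.998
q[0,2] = 0.952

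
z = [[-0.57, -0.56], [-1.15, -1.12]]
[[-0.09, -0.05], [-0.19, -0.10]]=z@ [[0.2,  -0.04], [-0.04,  0.13]]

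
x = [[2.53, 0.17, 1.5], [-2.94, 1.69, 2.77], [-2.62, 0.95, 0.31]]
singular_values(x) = [5.19, 2.95, 0.26]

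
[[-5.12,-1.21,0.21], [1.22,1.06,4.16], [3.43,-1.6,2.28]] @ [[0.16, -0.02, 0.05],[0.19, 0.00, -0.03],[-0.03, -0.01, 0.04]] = [[-1.06, 0.1, -0.21],  [0.27, -0.07, 0.20],  [0.18, -0.09, 0.31]]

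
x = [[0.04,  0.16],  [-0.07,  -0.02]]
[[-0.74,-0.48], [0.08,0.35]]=x@[[0.17, -4.42],[-4.67, -1.92]]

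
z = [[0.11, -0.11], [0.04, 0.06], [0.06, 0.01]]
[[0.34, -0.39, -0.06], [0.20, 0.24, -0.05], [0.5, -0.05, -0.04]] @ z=[[0.02,-0.06], [0.03,-0.01], [0.05,-0.06]]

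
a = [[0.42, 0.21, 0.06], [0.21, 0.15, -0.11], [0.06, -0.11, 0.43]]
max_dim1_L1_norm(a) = 0.69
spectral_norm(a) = 0.53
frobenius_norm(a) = 0.71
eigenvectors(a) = [[-0.46, 0.88, 0.13], [0.84, 0.48, -0.24], [0.28, -0.0, 0.96]]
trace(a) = 1.00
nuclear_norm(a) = 1.00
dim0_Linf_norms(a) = [0.42, 0.21, 0.43]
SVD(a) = [[-0.88, 0.13, -0.46], [-0.48, -0.24, 0.84], [0.0, 0.96, 0.28]] @ diag([0.534649786066946, 0.46642090420660504, 0.0010706902735509924]) @ [[-0.88, -0.48, 0.0], [0.13, -0.24, 0.96], [0.46, -0.84, -0.28]]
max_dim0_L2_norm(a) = 0.47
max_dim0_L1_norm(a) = 0.69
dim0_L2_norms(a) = [0.47, 0.28, 0.45]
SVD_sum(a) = [[0.41, 0.22, -0.00], [0.22, 0.12, -0.00], [-0.0, -0.00, 0.00]] + [[0.01, -0.02, 0.06],  [-0.02, 0.03, -0.11],  [0.06, -0.11, 0.43]] + [[-0.0,0.0,0.00], [0.00,-0.0,-0.0], [0.0,-0.0,-0.00]]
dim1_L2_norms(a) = [0.47, 0.28, 0.45]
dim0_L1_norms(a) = [0.69, 0.47, 0.6]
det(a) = -0.00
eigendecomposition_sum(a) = [[-0.0, 0.0, 0.00], [0.0, -0.0, -0.00], [0.00, -0.0, -0.00]] + [[0.41, 0.22, -0.0], [0.22, 0.12, -0.0], [-0.00, -0.0, 0.0]] + [[0.01, -0.02, 0.06], [-0.02, 0.03, -0.11], [0.06, -0.11, 0.43]]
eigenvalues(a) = [-0.0, 0.53, 0.47]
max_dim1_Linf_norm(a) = 0.43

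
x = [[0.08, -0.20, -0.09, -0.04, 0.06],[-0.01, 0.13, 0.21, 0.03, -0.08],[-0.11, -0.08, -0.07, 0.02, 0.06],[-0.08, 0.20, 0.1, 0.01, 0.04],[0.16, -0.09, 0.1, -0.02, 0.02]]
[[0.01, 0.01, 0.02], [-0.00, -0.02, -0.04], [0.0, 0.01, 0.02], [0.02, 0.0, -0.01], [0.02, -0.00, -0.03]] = x@ [[0.03, -0.01, -0.05], [0.02, 0.0, -0.01], [0.12, -0.02, -0.19], [-0.15, -0.03, 0.06], [0.32, 0.13, 0.05]]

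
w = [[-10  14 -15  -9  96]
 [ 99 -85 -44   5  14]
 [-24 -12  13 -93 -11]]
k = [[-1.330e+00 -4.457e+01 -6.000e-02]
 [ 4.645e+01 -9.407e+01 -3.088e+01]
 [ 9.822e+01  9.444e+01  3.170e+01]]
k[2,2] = 31.7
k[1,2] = -30.88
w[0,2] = -15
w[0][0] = -10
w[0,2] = -15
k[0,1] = -44.57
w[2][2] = 13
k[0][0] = -1.33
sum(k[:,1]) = -44.19999999999999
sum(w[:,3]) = -97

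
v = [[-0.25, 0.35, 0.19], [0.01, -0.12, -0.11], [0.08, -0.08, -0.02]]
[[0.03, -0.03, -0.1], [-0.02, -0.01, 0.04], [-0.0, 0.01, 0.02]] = v@[[-0.02, 0.2, 0.01],[-0.03, 0.0, -0.25],[0.18, 0.08, -0.05]]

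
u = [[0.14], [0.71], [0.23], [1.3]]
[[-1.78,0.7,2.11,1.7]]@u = [[2.94]]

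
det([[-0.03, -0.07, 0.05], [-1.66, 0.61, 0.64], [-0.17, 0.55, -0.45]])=0.038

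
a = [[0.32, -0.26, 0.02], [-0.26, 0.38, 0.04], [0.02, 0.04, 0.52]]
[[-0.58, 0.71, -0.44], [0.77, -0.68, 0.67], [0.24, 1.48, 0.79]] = a @ [[-0.49, 0.73, -0.32], [1.66, -1.59, 1.4], [0.36, 2.94, 1.43]]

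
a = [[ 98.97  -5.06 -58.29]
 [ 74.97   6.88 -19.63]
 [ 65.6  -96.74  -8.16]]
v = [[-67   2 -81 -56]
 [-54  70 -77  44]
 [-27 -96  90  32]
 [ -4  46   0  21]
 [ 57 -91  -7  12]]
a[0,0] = 98.97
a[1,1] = 6.88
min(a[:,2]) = -58.29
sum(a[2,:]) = -39.3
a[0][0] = 98.97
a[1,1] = 6.88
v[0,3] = -56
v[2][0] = -27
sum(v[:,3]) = 53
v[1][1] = 70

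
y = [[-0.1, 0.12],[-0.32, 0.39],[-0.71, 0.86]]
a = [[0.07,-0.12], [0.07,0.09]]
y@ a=[[0.00, 0.02],[0.0, 0.07],[0.01, 0.16]]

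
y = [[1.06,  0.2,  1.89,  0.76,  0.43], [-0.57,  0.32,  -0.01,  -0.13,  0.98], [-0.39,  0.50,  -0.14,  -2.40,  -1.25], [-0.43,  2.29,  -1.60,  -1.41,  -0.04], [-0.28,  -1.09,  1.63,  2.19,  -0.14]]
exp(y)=[[2.19,  0.29,  3.14,  -1.7,  -0.70], [-1.27,  1.02,  -0.45,  0.46,  0.84], [0.56,  -1.52,  1.72,  -2.59,  -1.72], [-1.28,  1.73,  -1.63,  1.88,  1.46], [-0.71,  0.02,  0.03,  0.29,  0.4]]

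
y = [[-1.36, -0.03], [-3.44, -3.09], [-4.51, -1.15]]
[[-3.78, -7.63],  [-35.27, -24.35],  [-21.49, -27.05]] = y @ [[2.59, 5.57], [8.53, 1.68]]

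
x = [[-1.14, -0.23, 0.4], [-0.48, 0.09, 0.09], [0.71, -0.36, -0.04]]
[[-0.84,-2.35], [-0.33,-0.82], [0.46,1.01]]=x@[[0.55,1.22], [-0.13,-0.13], [-0.61,-2.47]]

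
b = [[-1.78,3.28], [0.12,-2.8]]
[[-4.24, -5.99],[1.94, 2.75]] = b @ [[1.2, 1.69], [-0.64, -0.91]]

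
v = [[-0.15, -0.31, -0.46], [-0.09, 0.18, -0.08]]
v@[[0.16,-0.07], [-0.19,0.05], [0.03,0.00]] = [[0.02,-0.0], [-0.05,0.02]]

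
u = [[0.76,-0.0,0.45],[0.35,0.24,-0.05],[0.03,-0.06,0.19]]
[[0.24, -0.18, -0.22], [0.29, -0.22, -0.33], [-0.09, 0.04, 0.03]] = u @ [[0.6, -0.32, -0.18],[0.24, -0.41, -1.17],[-0.47, 0.13, -0.18]]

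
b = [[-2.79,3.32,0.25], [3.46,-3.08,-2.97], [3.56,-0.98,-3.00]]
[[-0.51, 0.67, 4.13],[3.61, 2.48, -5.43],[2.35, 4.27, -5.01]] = b @ [[-0.64, 0.64, -1.15], [-0.59, 0.81, 0.26], [-1.35, -0.93, 0.22]]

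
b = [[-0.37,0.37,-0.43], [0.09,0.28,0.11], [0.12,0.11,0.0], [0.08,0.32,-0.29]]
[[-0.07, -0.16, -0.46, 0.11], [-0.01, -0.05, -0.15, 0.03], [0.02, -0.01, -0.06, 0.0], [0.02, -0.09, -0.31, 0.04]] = b@ [[0.21, 0.11, 0.15, -0.13], [-0.07, -0.23, -0.71, 0.15], [-0.08, 0.07, 0.33, -0.01]]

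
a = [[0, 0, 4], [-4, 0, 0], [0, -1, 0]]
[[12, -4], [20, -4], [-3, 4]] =a@[[-5, 1], [3, -4], [3, -1]]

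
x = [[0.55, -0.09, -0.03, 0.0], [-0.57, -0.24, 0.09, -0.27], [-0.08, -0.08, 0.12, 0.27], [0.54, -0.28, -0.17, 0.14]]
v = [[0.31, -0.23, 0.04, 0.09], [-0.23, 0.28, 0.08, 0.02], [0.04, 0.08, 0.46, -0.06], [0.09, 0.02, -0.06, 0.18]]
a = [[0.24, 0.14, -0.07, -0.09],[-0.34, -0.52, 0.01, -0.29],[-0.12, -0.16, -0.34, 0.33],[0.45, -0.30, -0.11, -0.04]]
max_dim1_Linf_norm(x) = 0.57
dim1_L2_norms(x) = [0.56, 0.68, 0.32, 0.65]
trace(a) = -0.66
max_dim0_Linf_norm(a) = 0.52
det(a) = 0.03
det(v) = 0.00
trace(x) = 0.57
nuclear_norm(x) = 1.86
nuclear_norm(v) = 1.23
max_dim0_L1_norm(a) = 1.15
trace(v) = 1.23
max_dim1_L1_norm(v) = 0.67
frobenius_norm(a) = 1.06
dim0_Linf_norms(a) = [0.45, 0.52, 0.34, 0.33]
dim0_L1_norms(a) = [1.15, 1.12, 0.53, 0.75]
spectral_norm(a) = 0.72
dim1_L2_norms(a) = [0.3, 0.69, 0.51, 0.55]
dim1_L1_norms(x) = [0.67, 1.17, 0.55, 1.13]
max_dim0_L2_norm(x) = 0.96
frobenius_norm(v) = 0.75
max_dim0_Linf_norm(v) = 0.46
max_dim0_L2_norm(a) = 0.64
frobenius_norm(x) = 1.14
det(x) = -0.02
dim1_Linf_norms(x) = [0.55, 0.57, 0.27, 0.54]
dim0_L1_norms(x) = [1.74, 0.69, 0.41, 0.68]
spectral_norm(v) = 0.55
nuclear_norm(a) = 1.94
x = a + v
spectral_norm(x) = 1.01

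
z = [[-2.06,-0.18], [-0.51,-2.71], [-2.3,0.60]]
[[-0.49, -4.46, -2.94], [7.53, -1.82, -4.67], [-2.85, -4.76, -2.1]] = z@[[0.49, 2.14, 1.3],[-2.87, 0.27, 1.48]]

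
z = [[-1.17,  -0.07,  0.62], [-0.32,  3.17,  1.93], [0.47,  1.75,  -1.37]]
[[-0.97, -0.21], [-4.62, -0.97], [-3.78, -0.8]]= z @ [[1.41,0.3], [-1.85,-0.39], [0.88,0.19]]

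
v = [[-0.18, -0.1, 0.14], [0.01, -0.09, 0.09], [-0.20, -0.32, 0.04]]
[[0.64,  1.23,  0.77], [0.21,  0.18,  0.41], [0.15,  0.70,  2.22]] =v@[[-1.42, -4.62, -1.92], [0.84, 1.17, -5.88], [3.35, 3.69, -1.16]]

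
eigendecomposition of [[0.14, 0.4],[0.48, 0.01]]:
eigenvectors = [[0.73, -0.62],[0.69, 0.79]]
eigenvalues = [0.52, -0.37]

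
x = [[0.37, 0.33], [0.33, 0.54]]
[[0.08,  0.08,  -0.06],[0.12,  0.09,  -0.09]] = x@[[0.03, 0.13, -0.02], [0.21, 0.09, -0.15]]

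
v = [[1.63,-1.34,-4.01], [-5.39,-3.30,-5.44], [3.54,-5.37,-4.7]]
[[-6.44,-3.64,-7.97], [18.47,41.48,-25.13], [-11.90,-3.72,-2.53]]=v @ [[-3.51, -5.61, 2.06], [-0.36, -2.55, -0.91], [0.3, -0.52, 3.13]]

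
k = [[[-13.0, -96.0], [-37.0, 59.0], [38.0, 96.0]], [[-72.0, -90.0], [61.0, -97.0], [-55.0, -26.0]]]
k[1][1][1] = -97.0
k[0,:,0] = [-13.0, -37.0, 38.0]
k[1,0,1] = -90.0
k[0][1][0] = -37.0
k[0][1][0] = -37.0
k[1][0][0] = -72.0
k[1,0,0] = -72.0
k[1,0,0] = -72.0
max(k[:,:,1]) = 96.0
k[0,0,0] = -13.0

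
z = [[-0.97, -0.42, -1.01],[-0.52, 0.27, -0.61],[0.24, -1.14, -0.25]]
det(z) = 0.323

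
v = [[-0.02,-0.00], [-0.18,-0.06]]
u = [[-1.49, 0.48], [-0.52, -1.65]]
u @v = [[-0.06, -0.03],[0.31, 0.10]]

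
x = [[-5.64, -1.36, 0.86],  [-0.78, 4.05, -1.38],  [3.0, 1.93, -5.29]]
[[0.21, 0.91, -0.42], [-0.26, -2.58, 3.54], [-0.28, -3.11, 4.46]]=x @[[-0.02, 0.02, -0.18],[-0.06, -0.49, 0.59],[0.02, 0.42, -0.73]]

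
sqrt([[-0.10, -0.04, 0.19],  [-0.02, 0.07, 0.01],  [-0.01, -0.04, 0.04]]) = [[(-0.01+0.36j), (-0.13-0.05j), (0.22-0.56j)], [-0.03+0.04j, 0.25-0.01j, (-0.01-0.07j)], [-0.00+0.04j, (-0.11-0.01j), 0.14-0.07j]]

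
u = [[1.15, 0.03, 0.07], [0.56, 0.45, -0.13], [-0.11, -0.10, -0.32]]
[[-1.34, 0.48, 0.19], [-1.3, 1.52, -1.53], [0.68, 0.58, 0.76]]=u @ [[-1.04, 0.52, 0.35], [-1.93, 1.98, -4.17], [-1.18, -2.6, -1.19]]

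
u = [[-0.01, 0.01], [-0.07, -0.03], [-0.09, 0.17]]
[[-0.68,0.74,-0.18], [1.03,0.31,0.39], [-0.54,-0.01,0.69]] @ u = [[-0.03, -0.06], [-0.07, 0.07], [-0.06, 0.11]]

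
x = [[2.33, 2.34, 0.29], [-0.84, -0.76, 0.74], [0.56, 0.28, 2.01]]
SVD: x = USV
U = [[-0.93,0.12,-0.36],[0.28,-0.43,-0.86],[-0.26,-0.9,0.36]]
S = [3.57, 2.12, 0.12]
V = [[-0.71, -0.69, -0.16], [0.06, 0.17, -0.98], [0.7, -0.71, -0.07]]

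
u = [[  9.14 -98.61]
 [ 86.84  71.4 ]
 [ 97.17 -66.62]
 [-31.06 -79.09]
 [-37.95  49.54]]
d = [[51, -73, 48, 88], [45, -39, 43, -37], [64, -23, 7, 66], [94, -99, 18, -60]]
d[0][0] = 51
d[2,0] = 64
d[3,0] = 94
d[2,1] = -23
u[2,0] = 97.17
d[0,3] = 88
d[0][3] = 88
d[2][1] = -23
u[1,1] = 71.4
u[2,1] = -66.62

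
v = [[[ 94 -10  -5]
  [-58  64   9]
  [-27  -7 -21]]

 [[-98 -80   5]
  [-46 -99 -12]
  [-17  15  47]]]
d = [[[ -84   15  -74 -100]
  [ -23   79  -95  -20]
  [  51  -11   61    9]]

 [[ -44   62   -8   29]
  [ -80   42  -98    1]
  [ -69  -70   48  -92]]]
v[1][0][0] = -98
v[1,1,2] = -12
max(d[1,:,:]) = 62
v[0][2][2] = -21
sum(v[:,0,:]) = -94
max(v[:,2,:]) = 47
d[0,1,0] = -23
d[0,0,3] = -100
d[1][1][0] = -80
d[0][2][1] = -11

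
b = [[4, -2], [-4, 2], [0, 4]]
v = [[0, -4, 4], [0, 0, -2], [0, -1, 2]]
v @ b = [[16, 8], [0, -8], [4, 6]]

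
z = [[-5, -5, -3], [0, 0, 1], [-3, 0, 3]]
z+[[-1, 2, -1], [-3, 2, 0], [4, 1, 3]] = [[-6, -3, -4], [-3, 2, 1], [1, 1, 6]]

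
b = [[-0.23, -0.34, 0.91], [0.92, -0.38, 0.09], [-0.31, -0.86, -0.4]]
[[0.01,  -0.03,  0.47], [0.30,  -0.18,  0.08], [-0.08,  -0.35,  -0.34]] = b@ [[0.3,  -0.05,  0.07],[-0.05,  0.38,  0.10],[0.07,  0.10,  0.57]]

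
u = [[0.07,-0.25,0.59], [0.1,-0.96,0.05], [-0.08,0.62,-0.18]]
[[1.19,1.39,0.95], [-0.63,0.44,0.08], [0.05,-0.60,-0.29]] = u @ [[1.75, -1.20, -0.23], [0.95, -0.46, -0.02], [2.21, 2.31, 1.63]]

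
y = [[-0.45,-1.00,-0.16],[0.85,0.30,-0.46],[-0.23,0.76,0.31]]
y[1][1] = 0.304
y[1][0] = 0.851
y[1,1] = 0.304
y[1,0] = 0.851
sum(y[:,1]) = 0.07399999999999995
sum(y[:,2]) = -0.313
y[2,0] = -0.23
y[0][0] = -0.452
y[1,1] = 0.304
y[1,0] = 0.851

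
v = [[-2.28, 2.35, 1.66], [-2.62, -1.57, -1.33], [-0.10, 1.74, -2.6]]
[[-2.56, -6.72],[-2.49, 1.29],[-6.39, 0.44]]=v@ [[0.93, 0.83],[-1.29, -1.3],[1.56, -1.07]]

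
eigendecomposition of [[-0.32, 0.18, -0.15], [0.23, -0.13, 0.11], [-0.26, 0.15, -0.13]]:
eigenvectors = [[0.67, -0.44, 0.30], [-0.49, -0.02, 0.87], [0.56, 0.90, 0.39]]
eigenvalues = [-0.57, -0.01, 0.0]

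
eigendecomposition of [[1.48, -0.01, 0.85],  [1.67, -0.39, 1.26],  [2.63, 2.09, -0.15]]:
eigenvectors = [[-0.44, -0.41, -0.21], [-0.51, 0.57, -0.47], [-0.74, 0.72, 0.86]]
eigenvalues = [2.88, 0.0, -1.94]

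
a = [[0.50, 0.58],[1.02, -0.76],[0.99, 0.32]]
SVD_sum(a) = [[0.42, -0.05], [1.1, -0.15], [0.93, -0.12]] + [[0.08, 0.63], [-0.08, -0.61], [0.06, 0.44]]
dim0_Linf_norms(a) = [1.02, 0.76]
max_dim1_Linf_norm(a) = 1.02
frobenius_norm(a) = 1.81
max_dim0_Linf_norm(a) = 1.02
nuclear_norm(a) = 2.51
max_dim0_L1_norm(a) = 2.51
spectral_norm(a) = 1.51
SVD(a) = [[-0.28, 0.64], [-0.73, -0.62], [-0.62, 0.45]] @ diag([1.5141727185726712, 0.9970862441786296]) @ [[-0.99, 0.13], [0.13, 0.99]]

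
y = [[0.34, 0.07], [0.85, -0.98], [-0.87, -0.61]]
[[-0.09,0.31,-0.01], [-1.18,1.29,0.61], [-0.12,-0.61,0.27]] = y @ [[-0.44, 1.01, 0.08], [0.82, -0.44, -0.55]]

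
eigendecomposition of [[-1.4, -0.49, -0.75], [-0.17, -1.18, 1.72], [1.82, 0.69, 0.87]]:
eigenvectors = [[-0.47, -0.48, 0.26], [0.72, 0.73, 0.89], [0.52, 0.49, -0.38]]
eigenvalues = [0.17, 0.09, -1.97]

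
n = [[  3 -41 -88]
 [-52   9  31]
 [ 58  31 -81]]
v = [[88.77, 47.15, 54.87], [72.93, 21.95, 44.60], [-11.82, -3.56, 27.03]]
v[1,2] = 44.6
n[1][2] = 31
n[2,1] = 31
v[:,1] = [47.15, 21.95, -3.56]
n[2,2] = -81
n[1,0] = -52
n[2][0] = 58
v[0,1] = 47.15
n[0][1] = -41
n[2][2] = -81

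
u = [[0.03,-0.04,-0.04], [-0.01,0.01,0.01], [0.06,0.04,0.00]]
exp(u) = [[1.03, -0.04, -0.04], [-0.01, 1.01, 0.01], [0.06, 0.04, 1.0]]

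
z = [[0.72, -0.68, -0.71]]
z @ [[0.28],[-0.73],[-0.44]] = [[1.01]]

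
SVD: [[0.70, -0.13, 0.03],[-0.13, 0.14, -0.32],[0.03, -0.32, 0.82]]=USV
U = [[-0.28, -0.95, 0.16], [0.38, 0.04, 0.92], [-0.88, 0.32, 0.35]]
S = [0.97, 0.69, 0.0]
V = [[-0.28, 0.38, -0.88], [-0.95, 0.04, 0.32], [-0.16, -0.92, -0.35]]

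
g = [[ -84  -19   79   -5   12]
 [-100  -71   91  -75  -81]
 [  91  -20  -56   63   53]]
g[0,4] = 12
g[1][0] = -100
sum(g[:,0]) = -93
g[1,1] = -71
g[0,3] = -5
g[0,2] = 79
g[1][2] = 91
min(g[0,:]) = -84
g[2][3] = 63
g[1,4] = -81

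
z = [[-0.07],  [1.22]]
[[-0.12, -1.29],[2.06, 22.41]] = z @ [[1.69, 18.37]]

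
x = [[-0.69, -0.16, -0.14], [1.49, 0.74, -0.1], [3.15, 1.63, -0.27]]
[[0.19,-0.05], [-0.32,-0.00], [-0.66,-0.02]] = x@[[-0.26, 0.02], [0.07, -0.01], [-0.15, 0.24]]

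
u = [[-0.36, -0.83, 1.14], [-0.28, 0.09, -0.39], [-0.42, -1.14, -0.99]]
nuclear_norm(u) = 3.37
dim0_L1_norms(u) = [1.06, 2.06, 2.52]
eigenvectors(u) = [[0.76+0.00j, 0.76-0.00j, 0.77+0.00j], [(-0.03+0.17j), -0.03-0.17j, (-0.59+0j)], [-0.40+0.48j, (-0.4-0.48j), (0.22+0j)]]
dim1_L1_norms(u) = [2.33, 0.76, 2.55]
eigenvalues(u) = [(-0.93+0.54j), (-0.93-0.54j), (0.6+0j)]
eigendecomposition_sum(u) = [[(-0.22+0.54j), -0.12+0.87j, 0.47+0.44j], [(-0.11-0.07j), -0.18-0.06j, -0.12+0.08j], [-0.22-0.43j, -0.48-0.53j, (-0.52+0.06j)]] + [[(-0.22-0.54j),-0.12-0.87j,0.47-0.44j], [(-0.11+0.07j),-0.18+0.06j,(-0.12-0.08j)], [(-0.22+0.43j),(-0.48+0.53j),(-0.52-0.06j)]] + [[(0.08-0j), -0.60-0.00j, (0.21-0j)], [-0.06+0.00j, (0.46+0j), (-0.16+0j)], [0.02-0.00j, (-0.17-0j), 0.06-0.00j]]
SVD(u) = [[-0.27, -0.94, -0.20], [0.21, 0.14, -0.97], [0.94, -0.30, 0.16]] @ diag([1.5985191031094852, 1.473398672415996, 0.29433489279531205]) @ [[-0.22, -0.52, -0.83],[0.29, 0.77, -0.56],[0.93, -0.36, -0.02]]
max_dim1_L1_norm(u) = 2.55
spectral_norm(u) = 1.60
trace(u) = -1.26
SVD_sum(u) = [[0.10, 0.22, 0.36], [-0.08, -0.18, -0.28], [-0.34, -0.78, -1.24]] + [[-0.40,  -1.07,  0.78],[0.06,  0.16,  -0.12],[-0.13,  -0.34,  0.25]] + [[-0.05, 0.02, 0.0], [-0.26, 0.1, 0.01], [0.04, -0.02, -0.00]]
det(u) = 0.69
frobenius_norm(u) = 2.19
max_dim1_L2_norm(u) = 1.57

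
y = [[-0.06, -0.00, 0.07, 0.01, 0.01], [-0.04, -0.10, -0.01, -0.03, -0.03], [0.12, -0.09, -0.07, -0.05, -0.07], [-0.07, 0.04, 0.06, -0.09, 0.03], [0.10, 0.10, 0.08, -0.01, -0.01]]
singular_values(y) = [0.23, 0.19, 0.11, 0.07, 0.0]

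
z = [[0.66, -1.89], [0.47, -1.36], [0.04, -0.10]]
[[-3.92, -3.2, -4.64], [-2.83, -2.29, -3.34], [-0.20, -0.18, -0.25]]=z @ [[1.51, -1.55, -0.13], [2.60, 1.15, 2.41]]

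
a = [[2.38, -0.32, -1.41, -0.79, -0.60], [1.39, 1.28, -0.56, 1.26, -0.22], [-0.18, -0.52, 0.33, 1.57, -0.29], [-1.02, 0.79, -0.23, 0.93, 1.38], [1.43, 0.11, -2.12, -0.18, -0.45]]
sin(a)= [[0.34, 0.22, -0.78, 0.9, 0.44], [0.08, 0.52, 0.69, 1.28, -0.34], [0.61, -0.76, 0.40, 0.88, -0.60], [-1.05, -0.07, 0.29, 0.56, 0.90], [-0.38, 0.25, -1.41, 0.82, 0.49]]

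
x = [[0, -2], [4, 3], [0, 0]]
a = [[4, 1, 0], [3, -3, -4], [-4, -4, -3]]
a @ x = [[4, -5], [-12, -15], [-16, -4]]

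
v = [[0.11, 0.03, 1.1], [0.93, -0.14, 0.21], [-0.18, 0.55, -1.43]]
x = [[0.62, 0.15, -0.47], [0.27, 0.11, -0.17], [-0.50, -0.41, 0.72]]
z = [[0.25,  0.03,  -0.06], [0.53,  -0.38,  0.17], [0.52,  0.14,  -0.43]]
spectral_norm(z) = 0.82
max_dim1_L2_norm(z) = 0.69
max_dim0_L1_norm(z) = 1.3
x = v @ z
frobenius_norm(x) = 1.30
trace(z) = -0.56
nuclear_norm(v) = 3.14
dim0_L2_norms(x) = [0.84, 0.45, 0.88]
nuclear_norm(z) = 1.45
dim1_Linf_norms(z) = [0.25, 0.53, 0.52]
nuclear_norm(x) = 1.57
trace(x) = 1.45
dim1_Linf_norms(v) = [1.1, 0.93, 1.43]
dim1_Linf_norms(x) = [0.62, 0.27, 0.72]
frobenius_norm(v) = 2.13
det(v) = 0.58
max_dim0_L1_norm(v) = 2.74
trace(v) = -1.46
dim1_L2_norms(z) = [0.26, 0.67, 0.69]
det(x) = 0.02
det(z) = 0.03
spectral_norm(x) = 1.27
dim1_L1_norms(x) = [1.24, 0.55, 1.63]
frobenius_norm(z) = 1.00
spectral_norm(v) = 1.91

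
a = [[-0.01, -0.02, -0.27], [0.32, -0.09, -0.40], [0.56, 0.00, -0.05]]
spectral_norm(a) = 0.71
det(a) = -0.01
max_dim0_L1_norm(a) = 0.89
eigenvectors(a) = [[(-0.39-0.16j),-0.39+0.16j,(-0+0j)], [-0.68+0.00j,-0.68-0.00j,(-1+0j)], [-0.23+0.55j,(-0.23-0.55j),0.07+0.00j]]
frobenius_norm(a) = 0.81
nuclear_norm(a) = 1.14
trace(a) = -0.15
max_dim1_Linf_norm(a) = 0.56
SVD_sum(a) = [[0.11, -0.01, -0.06], [0.42, -0.04, -0.24], [0.44, -0.05, -0.25]] + [[-0.12,-0.03,-0.20], [-0.1,-0.03,-0.16], [0.12,0.04,0.21]] + [[0.0, 0.03, -0.00], [-0.00, -0.02, 0.0], [0.0, 0.01, -0.0]]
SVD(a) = [[0.18, -0.61, 0.77],  [0.68, -0.49, -0.55],  [0.71, 0.62, 0.33]] @ diag([0.7126200791150479, 0.38858383502267174, 0.034281569408878276]) @ [[0.86, -0.09, -0.50], [0.51, 0.15, 0.85], [0.0, 0.99, -0.17]]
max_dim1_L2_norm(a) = 0.56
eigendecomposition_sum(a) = [[-0.01+0.20j, -0.01-0.00j, (-0.14-0.02j)],  [0.12+0.30j, (-0.02+0j), (-0.21+0.06j)],  [0.28+0.01j, (-0+0.01j), (-0.02+0.19j)]] + [[-0.01-0.20j, -0.01+0.00j, -0.14+0.02j], [(0.12-0.3j), -0.02-0.00j, (-0.21-0.06j)], [(0.28-0.01j), (-0-0.01j), (-0.02-0.19j)]] + [[0j, -0.00-0.00j, -0j], [(0.09+0j), -0.06-0.00j, (0.03-0j)], [-0.01-0.00j, 0j, -0.00+0.00j]]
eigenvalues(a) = [(-0.04+0.4j), (-0.04-0.4j), (-0.06+0j)]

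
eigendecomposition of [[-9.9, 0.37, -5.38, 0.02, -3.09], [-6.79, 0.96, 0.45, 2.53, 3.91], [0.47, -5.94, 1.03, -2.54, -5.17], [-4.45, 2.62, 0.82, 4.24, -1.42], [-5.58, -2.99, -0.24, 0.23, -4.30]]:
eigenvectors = [[-0.77+0.00j, (-0.3+0.15j), (-0.3-0.15j), 0.21+0.00j, -0.24+0.00j], [(-0.18+0j), -0.19-0.48j, (-0.19+0.48j), (-0.52+0j), (0.17+0j)], [(-0.26+0j), (0.66+0j), 0.66-0.00j, (-0.5+0j), (0.5+0j)], [-0.19+0.00j, (-0.35-0.05j), (-0.35+0.05j), 0.64+0.00j, -0.81+0.00j], [-0.52+0.00j, 0.23-0.10j, 0.23+0.10j, (0.17+0j), 0.09+0.00j]]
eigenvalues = [(-13.7+0j), (2.04+5.35j), (2.04-5.35j), (-0.34+0j), (2+0j)]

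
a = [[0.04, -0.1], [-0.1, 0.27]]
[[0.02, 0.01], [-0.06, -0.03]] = a @ [[-0.06, -0.03], [-0.25, -0.14]]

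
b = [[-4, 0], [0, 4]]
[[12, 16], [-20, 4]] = b @ [[-3, -4], [-5, 1]]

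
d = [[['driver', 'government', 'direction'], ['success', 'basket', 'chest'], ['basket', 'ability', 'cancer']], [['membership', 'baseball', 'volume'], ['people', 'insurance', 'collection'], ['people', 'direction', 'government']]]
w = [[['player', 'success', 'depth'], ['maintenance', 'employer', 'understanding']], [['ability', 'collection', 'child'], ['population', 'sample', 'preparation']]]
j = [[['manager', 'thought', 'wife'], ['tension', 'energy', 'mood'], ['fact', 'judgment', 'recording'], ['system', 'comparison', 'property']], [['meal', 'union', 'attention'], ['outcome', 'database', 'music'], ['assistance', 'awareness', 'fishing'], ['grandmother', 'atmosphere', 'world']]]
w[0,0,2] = 'depth'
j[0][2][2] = 'recording'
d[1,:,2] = ['volume', 'collection', 'government']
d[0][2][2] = 'cancer'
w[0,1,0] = 'maintenance'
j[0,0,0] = 'manager'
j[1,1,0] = 'outcome'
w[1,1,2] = 'preparation'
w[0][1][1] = 'employer'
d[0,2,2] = 'cancer'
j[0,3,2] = 'property'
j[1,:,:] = [['meal', 'union', 'attention'], ['outcome', 'database', 'music'], ['assistance', 'awareness', 'fishing'], ['grandmother', 'atmosphere', 'world']]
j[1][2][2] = 'fishing'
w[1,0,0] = 'ability'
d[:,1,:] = [['success', 'basket', 'chest'], ['people', 'insurance', 'collection']]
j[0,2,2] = 'recording'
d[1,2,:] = ['people', 'direction', 'government']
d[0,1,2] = 'chest'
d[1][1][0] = 'people'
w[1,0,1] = 'collection'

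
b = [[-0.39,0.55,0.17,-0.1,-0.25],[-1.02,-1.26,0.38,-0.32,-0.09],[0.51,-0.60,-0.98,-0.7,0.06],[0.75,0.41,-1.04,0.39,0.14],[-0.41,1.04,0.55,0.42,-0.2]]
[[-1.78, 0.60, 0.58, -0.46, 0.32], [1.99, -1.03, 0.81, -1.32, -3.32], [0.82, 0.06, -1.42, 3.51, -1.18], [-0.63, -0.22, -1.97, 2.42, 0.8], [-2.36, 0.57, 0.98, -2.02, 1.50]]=b @ [[1.53, 0.57, -0.16, 1.01, 1.93], [-2.74, 0.81, 0.12, -0.06, 1.42], [0.85, 0.44, 1.58, -2.2, 1.19], [1.01, -1.05, -0.45, -1.22, 0.17], [-1.14, -0.80, -0.55, -0.89, -0.42]]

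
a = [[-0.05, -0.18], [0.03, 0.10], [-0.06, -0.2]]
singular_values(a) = [0.3, 0.0]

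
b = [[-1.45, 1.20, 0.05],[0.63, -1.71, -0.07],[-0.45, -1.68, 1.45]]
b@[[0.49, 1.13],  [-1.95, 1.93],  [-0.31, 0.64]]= [[-3.07, 0.71],[3.66, -2.63],[2.61, -2.82]]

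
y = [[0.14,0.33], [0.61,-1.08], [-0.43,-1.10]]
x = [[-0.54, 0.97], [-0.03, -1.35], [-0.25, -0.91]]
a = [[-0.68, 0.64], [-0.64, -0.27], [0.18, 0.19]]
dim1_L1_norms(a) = [1.32, 0.91, 0.37]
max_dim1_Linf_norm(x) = 1.35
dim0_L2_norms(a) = [0.95, 0.72]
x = a + y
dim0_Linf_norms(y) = [0.61, 1.1]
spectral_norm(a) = 1.01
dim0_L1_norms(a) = [1.5, 1.1]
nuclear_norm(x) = 2.48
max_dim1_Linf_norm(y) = 1.1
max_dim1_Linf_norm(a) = 0.68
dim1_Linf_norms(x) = [0.97, 1.35, 0.91]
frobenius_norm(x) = 1.99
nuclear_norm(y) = 2.33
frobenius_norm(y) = 1.75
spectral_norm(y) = 1.58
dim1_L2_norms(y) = [0.36, 1.24, 1.18]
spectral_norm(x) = 1.90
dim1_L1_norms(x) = [1.51, 1.38, 1.16]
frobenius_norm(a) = 1.19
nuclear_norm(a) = 1.65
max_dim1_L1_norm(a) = 1.32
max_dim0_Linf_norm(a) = 0.68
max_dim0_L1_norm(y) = 2.51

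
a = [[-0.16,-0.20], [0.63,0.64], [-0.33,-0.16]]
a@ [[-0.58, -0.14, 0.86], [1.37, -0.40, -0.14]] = [[-0.18, 0.1, -0.11], [0.51, -0.34, 0.45], [-0.03, 0.11, -0.26]]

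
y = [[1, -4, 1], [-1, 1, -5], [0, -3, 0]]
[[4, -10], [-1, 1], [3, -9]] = y@[[0, 2], [-1, 3], [0, 0]]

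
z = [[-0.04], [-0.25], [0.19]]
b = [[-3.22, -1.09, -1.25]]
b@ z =[[0.16]]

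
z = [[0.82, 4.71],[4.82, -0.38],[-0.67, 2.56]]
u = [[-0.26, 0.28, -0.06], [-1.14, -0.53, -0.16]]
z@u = [[-5.58,-2.27,-0.8], [-0.82,1.55,-0.23], [-2.74,-1.54,-0.37]]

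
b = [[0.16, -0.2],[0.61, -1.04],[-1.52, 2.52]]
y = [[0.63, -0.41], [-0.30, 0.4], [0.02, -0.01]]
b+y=[[0.79, -0.61], [0.31, -0.64], [-1.5, 2.51]]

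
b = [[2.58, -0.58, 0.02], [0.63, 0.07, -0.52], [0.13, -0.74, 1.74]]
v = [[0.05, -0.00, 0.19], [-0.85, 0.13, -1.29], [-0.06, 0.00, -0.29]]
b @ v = [[0.62, -0.08, 1.23],[0.0, 0.01, 0.18],[0.53, -0.10, 0.47]]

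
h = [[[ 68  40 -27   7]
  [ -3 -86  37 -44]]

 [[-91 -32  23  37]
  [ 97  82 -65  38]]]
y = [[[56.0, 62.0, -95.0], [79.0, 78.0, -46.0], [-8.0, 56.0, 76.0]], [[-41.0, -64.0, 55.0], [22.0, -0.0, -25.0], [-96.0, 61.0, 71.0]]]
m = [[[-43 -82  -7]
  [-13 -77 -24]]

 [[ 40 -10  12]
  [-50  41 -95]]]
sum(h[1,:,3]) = 75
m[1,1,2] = -95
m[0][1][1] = -77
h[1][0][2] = 23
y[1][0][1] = -64.0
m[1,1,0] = -50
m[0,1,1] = -77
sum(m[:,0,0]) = -3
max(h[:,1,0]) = 97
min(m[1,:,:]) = -95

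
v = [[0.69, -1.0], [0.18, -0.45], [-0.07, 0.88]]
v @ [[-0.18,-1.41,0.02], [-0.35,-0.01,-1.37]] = [[0.23,-0.96,1.38], [0.13,-0.25,0.62], [-0.30,0.09,-1.21]]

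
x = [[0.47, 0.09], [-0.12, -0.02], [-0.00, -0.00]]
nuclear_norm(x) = 0.50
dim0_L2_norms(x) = [0.49, 0.09]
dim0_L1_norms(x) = [0.59, 0.11]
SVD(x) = [[-0.97, 0.25], [0.25, 0.97], [0.0, 0.00]] @ diag([0.4937529345313743, 0.00283542618603118]) @ [[-0.98, -0.19],[-0.19, 0.98]]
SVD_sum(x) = [[0.47, 0.09], [-0.12, -0.02], [0.00, 0.00]] + [[-0.00, 0.0], [-0.00, 0.0], [0.0, 0.00]]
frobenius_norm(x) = 0.49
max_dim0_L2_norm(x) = 0.49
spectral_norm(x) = 0.49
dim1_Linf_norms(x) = [0.47, 0.12, 0.0]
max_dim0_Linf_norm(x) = 0.47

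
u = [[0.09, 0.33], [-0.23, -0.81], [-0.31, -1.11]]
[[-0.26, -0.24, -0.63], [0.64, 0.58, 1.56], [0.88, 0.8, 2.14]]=u @ [[-0.29, 0.50, -0.23],[-0.71, -0.86, -1.86]]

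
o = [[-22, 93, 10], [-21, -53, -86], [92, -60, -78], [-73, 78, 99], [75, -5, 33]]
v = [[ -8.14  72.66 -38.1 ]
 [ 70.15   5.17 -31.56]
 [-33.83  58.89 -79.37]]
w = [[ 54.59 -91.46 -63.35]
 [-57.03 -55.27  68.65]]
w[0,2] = -63.35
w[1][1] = -55.27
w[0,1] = -91.46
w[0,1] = -91.46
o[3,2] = 99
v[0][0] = -8.14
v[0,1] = 72.66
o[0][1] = 93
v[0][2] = -38.1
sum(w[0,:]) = -100.22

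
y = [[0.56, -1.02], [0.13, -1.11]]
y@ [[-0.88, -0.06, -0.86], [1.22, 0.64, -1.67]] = [[-1.74, -0.69, 1.22], [-1.47, -0.72, 1.74]]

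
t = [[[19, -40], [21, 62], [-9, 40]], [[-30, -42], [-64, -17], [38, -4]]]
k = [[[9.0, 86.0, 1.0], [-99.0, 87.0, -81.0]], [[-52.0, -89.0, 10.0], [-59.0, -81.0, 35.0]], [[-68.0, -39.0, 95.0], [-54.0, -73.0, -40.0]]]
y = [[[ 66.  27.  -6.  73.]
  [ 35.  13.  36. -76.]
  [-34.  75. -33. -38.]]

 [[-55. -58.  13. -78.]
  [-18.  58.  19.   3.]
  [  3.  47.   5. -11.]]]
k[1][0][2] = 10.0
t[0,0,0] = 19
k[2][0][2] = 95.0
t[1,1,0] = -64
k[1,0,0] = -52.0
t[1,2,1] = -4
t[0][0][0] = 19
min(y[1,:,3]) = -78.0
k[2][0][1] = -39.0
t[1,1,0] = -64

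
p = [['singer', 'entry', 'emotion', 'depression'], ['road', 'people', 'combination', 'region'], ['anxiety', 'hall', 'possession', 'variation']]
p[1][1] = 'people'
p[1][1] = 'people'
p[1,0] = 'road'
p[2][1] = 'hall'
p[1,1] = 'people'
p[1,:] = ['road', 'people', 'combination', 'region']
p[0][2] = 'emotion'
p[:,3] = ['depression', 'region', 'variation']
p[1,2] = 'combination'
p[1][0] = 'road'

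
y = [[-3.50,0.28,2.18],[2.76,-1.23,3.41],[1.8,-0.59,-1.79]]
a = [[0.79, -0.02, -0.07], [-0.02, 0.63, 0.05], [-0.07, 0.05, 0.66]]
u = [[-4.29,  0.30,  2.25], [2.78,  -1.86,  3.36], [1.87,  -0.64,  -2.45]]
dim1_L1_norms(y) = [5.96, 7.4, 4.18]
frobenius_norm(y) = 6.68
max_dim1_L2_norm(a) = 0.79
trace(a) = 2.08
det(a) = 0.32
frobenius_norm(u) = 7.48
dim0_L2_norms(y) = [4.81, 1.39, 4.43]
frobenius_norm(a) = 1.21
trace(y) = -6.52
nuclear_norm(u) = 11.24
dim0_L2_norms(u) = [5.44, 1.99, 4.73]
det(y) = -10.37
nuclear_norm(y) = 9.88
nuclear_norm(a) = 2.08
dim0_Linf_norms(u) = [4.29, 1.86, 3.36]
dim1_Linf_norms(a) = [0.79, 0.63, 0.66]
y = u + a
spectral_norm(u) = 5.75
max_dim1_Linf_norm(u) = 4.29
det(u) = -21.02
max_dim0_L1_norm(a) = 0.88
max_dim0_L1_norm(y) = 8.06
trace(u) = -8.60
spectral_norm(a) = 0.83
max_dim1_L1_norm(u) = 8.0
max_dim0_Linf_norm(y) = 3.5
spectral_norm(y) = 4.96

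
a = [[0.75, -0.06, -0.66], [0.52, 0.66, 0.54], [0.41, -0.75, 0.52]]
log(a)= [[0.00, -0.36, -0.65], [0.35, 0.0, 0.79], [0.66, -0.79, -0.00]]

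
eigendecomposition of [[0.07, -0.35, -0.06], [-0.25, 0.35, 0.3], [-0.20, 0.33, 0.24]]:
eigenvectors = [[-0.4,0.9,0.79], [0.69,0.42,0.05], [0.60,0.13,0.61]]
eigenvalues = [0.76, -0.1, 0.0]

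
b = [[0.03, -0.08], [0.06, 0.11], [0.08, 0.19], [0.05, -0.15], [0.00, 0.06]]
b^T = [[0.03,  0.06,  0.08,  0.05,  0.0], [-0.08,  0.11,  0.19,  -0.15,  0.06]]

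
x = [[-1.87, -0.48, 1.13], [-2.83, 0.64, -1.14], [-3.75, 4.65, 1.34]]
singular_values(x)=[6.58, 2.43, 1.72]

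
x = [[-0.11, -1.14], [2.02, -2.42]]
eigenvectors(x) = [[0.46+0.39j, (0.46-0.39j)], [0.80+0.00j, (0.8-0j)]]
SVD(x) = [[0.26, 0.96], [0.96, -0.26]] @ diag([3.2599833826903195, 0.7880408267234535]) @ [[0.59, -0.81], [-0.81, -0.59]]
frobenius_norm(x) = 3.35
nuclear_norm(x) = 4.05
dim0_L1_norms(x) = [2.13, 3.56]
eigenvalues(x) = [(-1.26+0.98j), (-1.26-0.98j)]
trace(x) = -2.53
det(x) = 2.57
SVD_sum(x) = [[0.50, -0.69], [1.85, -2.54]] + [[-0.61, -0.45], [0.17, 0.12]]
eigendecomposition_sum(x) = [[(-0.06+1.23j), -0.57-0.73j],[1.01+1.30j, (-1.21-0.25j)]] + [[-0.06-1.23j,(-0.57+0.73j)], [1.01-1.30j,(-1.21+0.25j)]]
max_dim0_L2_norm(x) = 2.68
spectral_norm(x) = 3.26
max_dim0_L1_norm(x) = 3.56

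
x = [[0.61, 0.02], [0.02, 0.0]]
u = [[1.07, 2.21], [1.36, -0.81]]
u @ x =[[0.7,0.02], [0.81,0.03]]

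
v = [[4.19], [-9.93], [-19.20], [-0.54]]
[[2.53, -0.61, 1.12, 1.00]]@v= [[-5.39]]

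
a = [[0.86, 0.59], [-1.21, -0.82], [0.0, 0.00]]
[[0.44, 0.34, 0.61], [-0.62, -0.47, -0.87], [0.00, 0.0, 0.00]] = a @ [[0.65, -0.17, 1.88],[-0.2, 0.83, -1.71]]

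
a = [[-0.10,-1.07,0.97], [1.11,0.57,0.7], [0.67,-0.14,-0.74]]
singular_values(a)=[1.55, 1.42, 0.84]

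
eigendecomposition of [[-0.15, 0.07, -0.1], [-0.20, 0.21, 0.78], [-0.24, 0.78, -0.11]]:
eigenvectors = [[0.01, -0.95, 0.20],[-0.77, -0.29, -0.59],[-0.63, -0.11, 0.78]]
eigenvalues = [0.85, -0.14, -0.76]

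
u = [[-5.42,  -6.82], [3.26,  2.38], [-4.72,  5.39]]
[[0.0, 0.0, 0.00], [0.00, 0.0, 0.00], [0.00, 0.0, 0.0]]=u@[[0.00, 0.00, 0.00], [0.0, 0.0, 0.00]]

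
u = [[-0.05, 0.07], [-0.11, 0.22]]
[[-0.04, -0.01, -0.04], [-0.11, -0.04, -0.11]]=u @[[-0.07, -0.02, -0.07], [-0.55, -0.17, -0.55]]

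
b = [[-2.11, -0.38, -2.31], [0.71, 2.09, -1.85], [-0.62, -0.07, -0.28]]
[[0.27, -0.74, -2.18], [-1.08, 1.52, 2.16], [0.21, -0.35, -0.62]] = b @ [[-0.49, 0.69, 0.93], [-0.05, 0.19, 0.7], [0.34, -0.34, -0.02]]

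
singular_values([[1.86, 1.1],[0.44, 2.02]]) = [2.74, 1.19]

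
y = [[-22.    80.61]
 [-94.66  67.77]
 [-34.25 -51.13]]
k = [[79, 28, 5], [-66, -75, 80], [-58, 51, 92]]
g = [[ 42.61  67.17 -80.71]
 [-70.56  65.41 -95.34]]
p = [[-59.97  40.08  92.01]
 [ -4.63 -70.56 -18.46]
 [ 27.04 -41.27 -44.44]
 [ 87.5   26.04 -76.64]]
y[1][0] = -94.66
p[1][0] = -4.63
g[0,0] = 42.61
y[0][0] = -22.0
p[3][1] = 26.04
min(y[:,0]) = -94.66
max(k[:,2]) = 92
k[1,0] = -66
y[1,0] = -94.66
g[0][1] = 67.17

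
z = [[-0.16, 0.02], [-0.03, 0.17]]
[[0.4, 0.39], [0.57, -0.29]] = z @ [[-2.13, -2.72], [2.95, -2.20]]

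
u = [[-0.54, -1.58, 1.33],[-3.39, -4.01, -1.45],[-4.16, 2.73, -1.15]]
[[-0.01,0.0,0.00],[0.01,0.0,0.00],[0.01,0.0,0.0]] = u@[[0.0, -0.00, -0.00], [0.0, -0.0, -0.00], [-0.01, 0.0, 0.0]]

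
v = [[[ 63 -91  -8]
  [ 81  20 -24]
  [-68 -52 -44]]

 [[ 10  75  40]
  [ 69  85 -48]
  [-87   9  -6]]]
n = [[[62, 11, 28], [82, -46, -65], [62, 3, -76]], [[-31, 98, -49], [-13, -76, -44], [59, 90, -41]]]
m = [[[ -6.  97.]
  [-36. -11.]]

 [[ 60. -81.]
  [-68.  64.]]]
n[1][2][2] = -41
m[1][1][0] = -68.0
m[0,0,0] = -6.0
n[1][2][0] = 59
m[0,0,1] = 97.0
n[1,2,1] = 90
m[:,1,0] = [-36.0, -68.0]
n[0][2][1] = 3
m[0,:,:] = [[-6.0, 97.0], [-36.0, -11.0]]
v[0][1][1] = 20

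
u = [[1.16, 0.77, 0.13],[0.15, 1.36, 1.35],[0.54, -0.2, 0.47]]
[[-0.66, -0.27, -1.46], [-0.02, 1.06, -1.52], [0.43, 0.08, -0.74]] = u @ [[-0.15, -0.40, -0.94],[-0.76, 0.14, -0.37],[0.77, 0.69, -0.65]]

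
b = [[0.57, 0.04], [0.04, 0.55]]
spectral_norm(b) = 0.60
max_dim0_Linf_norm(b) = 0.57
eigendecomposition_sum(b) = [[0.37, 0.29], [0.29, 0.23]] + [[0.2, -0.25], [-0.25, 0.32]]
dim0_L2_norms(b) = [0.57, 0.55]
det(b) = 0.31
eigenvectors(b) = [[0.79, -0.62], [0.62, 0.79]]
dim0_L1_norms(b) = [0.61, 0.59]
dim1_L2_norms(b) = [0.57, 0.55]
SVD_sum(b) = [[0.37, 0.29], [0.29, 0.23]] + [[0.20, -0.25], [-0.25, 0.32]]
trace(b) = 1.12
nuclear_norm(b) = 1.12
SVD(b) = [[-0.79, -0.62], [-0.62, 0.79]] @ diag([0.6012310562561766, 0.5187689437438234]) @ [[-0.79, -0.62],[-0.62, 0.79]]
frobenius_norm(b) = 0.79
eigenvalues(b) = [0.6, 0.52]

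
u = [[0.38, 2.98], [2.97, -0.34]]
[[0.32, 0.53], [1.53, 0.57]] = u @ [[0.52,  0.21],  [0.04,  0.15]]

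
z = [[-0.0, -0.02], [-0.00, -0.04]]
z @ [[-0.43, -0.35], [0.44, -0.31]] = [[-0.01, 0.01], [-0.02, 0.01]]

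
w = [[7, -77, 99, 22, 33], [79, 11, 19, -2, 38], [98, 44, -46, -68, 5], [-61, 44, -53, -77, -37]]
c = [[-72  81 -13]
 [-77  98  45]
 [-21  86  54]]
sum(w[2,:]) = 33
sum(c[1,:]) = 66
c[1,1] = 98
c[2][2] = 54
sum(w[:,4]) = 39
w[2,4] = 5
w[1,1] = 11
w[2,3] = -68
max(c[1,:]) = 98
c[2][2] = 54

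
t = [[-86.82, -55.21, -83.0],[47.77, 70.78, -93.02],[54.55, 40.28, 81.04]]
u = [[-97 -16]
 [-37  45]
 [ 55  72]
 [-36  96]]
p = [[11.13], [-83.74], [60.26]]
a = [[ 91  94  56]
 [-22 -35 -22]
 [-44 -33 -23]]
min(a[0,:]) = 56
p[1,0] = -83.74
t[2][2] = 81.04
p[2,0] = 60.26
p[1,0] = -83.74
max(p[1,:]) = -83.74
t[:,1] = [-55.21, 70.78, 40.28]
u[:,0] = [-97, -37, 55, -36]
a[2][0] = -44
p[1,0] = -83.74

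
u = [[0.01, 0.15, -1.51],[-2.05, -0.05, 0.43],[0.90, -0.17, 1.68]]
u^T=[[0.01,-2.05,0.9], [0.15,-0.05,-0.17], [-1.51,0.43,1.68]]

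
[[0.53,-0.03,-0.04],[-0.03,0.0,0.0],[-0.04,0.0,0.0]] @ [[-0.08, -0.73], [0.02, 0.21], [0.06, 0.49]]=[[-0.05, -0.41], [0.0, 0.02], [0.0, 0.03]]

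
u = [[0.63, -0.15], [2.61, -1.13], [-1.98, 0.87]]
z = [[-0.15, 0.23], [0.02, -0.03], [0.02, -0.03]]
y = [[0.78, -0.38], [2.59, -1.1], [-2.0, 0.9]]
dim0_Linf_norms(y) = [2.59, 1.1]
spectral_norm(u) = 3.63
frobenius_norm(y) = 3.67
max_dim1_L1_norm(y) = 3.69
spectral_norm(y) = 3.67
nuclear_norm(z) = 0.28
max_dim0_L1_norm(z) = 0.29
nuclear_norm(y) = 3.72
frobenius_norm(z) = 0.28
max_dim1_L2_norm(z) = 0.27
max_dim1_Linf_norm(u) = 2.61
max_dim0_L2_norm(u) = 3.34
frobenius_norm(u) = 3.63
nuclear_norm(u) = 3.74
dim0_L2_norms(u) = [3.34, 1.43]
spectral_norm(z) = 0.28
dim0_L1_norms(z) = [0.19, 0.29]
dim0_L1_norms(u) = [5.22, 2.15]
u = y + z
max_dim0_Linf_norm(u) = 2.61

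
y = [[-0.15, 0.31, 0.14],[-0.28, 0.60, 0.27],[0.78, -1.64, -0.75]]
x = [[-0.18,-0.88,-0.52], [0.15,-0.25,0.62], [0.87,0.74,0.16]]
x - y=[[-0.03,-1.19,-0.66], [0.43,-0.85,0.35], [0.09,2.38,0.91]]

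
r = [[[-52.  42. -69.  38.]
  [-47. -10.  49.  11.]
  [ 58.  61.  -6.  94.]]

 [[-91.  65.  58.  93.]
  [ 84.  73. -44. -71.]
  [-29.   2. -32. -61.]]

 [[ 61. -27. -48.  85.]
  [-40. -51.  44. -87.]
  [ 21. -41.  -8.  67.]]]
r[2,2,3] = 67.0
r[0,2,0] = 58.0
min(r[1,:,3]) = -71.0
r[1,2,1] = 2.0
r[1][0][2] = 58.0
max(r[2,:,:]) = 85.0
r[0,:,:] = [[-52.0, 42.0, -69.0, 38.0], [-47.0, -10.0, 49.0, 11.0], [58.0, 61.0, -6.0, 94.0]]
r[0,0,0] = -52.0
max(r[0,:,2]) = 49.0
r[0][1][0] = -47.0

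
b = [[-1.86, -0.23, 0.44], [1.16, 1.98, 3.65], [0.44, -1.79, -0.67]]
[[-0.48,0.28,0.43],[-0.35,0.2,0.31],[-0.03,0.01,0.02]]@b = [[1.41,-0.10,0.52], [1.02,-0.08,0.37], [0.08,-0.01,0.01]]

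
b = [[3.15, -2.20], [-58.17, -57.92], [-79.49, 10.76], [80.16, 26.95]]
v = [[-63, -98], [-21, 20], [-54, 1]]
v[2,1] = 1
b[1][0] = -58.17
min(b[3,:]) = 26.95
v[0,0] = -63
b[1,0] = -58.17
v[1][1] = 20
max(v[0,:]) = -63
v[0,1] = -98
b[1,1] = -57.92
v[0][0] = -63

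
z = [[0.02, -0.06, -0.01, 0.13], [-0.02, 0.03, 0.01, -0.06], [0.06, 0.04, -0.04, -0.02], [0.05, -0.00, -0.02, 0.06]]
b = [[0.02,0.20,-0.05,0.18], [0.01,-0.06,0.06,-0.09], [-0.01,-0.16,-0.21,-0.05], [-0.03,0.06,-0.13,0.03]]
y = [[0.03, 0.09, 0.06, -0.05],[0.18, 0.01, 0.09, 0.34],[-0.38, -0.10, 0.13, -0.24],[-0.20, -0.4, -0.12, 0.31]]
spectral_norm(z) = 0.17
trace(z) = 0.07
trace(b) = -0.22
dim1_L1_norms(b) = [0.45, 0.22, 0.43, 0.25]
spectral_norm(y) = 0.59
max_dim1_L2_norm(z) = 0.14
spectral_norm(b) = 0.34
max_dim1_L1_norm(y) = 1.03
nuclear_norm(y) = 1.36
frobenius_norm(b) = 0.43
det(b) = -0.00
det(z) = 0.00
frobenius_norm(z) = 0.20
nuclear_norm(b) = 0.67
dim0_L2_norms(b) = [0.04, 0.27, 0.26, 0.21]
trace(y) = 0.48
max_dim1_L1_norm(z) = 0.22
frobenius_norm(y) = 0.84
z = b @ y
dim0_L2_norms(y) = [0.47, 0.42, 0.21, 0.52]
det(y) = -0.00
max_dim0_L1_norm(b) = 0.48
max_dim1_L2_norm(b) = 0.27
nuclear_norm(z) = 0.29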